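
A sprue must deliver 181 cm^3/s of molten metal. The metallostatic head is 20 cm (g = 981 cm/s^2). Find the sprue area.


Formula: v = sqrt(2*g*h), A = Q/v
Velocity: v = sqrt(2 * 981 * 20) = sqrt(39240) = 198.0909 cm/s
Sprue area: A = Q / v = 181 / 198.0909 = 0.9137 cm^2

Answer: 0.9137 cm^2


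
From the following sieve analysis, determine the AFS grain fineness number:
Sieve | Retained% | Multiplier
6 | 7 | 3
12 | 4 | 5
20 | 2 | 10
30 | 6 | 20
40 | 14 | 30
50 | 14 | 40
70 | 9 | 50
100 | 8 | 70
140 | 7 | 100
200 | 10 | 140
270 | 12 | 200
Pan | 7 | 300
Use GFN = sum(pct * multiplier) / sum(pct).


Formula: GFN = sum(pct * multiplier) / sum(pct)
sum(pct * multiplier) = 8771
sum(pct) = 100
GFN = 8771 / 100 = 87.71

Final answer: 87.71


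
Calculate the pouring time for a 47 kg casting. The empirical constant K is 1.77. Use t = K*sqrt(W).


Formula: t = K * sqrt(W)
sqrt(W) = sqrt(47) = 6.85565
t = 1.77 * 6.85565 = 12.1345 s

Answer: 12.1345 s


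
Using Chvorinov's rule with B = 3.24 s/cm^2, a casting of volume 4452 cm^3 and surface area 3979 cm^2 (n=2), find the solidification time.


Formula: t_s = B * (V/A)^n  (Chvorinov's rule, n=2)
Modulus M = V/A = 4452/3979 = 1.118874 cm
M^2 = 1.118874^2 = 1.251879 cm^2
t_s = 3.24 * 1.251879 = 4.0561 s

Answer: 4.0561 s


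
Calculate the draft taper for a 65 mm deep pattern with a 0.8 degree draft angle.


Formula: taper = depth * tan(draft_angle)
tan(0.8 deg) = 0.0139635
taper = 65 mm * 0.0139635 = 0.9076 mm

Answer: 0.9076 mm


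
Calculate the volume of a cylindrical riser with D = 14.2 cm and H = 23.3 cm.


Formula: V = pi * (D/2)^2 * H  (cylinder volume)
Radius = D/2 = 14.2/2 = 7.1 cm
V = pi * 7.1^2 * 23.3 = 3689.9671 cm^3

Final answer: 3689.9671 cm^3


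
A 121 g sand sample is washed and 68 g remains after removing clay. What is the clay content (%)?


Formula: Clay% = (W_total - W_washed) / W_total * 100
Clay mass = 121 - 68 = 53 g
Clay% = 53 / 121 * 100 = 43.8017%

Answer: 43.8017%


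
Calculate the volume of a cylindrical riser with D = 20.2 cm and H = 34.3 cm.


Formula: V = pi * (D/2)^2 * H  (cylinder volume)
Radius = D/2 = 20.2/2 = 10.1 cm
V = pi * 10.1^2 * 34.3 = 10992.2536 cm^3

10992.2536 cm^3


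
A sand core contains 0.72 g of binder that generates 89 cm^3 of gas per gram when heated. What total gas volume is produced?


Formula: V_gas = W_binder * gas_evolution_rate
V = 0.72 g * 89 cm^3/g = 64.0800 cm^3

Final answer: 64.0800 cm^3


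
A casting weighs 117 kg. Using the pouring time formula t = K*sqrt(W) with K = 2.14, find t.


Formula: t = K * sqrt(W)
sqrt(W) = sqrt(117) = 10.81665
t = 2.14 * 10.81665 = 23.1476 s

Answer: 23.1476 s


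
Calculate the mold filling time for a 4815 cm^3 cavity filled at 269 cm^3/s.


Formula: t_fill = V_mold / Q_flow
t = 4815 cm^3 / 269 cm^3/s = 17.8996 s

Final answer: 17.8996 s


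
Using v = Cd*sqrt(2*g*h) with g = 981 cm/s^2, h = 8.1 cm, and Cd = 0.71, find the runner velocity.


Formula: v = Cd * sqrt(2 * g * h)  (Torricelli with discharge coefficient)
2*g*h = 2 * 981 * 8.1 = 15892.2 cm^2/s^2
sqrt(15892.2) = 126.06427 cm/s
v = 0.71 * 126.06427 = 89.5056 cm/s

89.5056 cm/s


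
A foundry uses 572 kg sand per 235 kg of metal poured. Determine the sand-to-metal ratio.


Formula: Sand-to-Metal Ratio = W_sand / W_metal
Ratio = 572 kg / 235 kg = 2.4340

2.4340


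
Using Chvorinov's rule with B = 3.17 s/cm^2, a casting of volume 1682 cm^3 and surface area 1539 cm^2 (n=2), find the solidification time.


Formula: t_s = B * (V/A)^n  (Chvorinov's rule, n=2)
Modulus M = V/A = 1682/1539 = 1.092917 cm
M^2 = 1.092917^2 = 1.194468 cm^2
t_s = 3.17 * 1.194468 = 3.7865 s

3.7865 s


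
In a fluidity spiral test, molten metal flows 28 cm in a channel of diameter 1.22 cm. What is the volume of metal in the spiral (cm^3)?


Formula: V = pi * (d/2)^2 * L  (cylinder volume)
Radius = 1.22/2 = 0.61 cm
V = pi * 0.61^2 * 28 = 32.7316 cm^3


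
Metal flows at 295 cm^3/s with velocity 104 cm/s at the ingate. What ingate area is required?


Formula: A_ingate = Q / v  (continuity equation)
A = 295 cm^3/s / 104 cm/s = 2.8365 cm^2

Answer: 2.8365 cm^2


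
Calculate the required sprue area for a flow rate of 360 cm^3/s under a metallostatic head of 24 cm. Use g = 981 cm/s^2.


Formula: v = sqrt(2*g*h), A = Q/v
Velocity: v = sqrt(2 * 981 * 24) = sqrt(47088) = 216.9977 cm/s
Sprue area: A = Q / v = 360 / 216.9977 = 1.6590 cm^2

1.6590 cm^2


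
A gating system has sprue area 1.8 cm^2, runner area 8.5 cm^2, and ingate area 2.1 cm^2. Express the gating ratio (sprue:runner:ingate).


Sprue:Runner:Ingate = 1 : 8.5/1.8 : 2.1/1.8 = 1:4.72:1.17


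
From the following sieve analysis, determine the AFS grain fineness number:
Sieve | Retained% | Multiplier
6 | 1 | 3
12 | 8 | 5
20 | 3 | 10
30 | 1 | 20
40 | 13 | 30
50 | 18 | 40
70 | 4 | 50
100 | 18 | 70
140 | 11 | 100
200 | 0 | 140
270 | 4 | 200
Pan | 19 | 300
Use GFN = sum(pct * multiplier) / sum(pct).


Formula: GFN = sum(pct * multiplier) / sum(pct)
sum(pct * multiplier) = 10263
sum(pct) = 100
GFN = 10263 / 100 = 102.63

102.63


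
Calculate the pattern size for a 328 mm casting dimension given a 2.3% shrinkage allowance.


Formula: L_pattern = L_casting * (1 + shrinkage_rate/100)
Shrinkage factor = 1 + 2.3/100 = 1.023
L_pattern = 328 mm * 1.023 = 335.5440 mm

Final answer: 335.5440 mm


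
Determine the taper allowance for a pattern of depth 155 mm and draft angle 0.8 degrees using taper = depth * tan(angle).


Formula: taper = depth * tan(draft_angle)
tan(0.8 deg) = 0.0139635
taper = 155 mm * 0.0139635 = 2.1643 mm


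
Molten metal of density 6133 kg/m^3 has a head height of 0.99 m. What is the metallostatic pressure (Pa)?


Formula: P = rho * g * h
rho * g = 6133 * 9.81 = 60164.73 N/m^3
P = 60164.73 * 0.99 = 59563.0827 Pa


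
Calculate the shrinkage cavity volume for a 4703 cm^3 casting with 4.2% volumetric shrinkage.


Formula: V_shrink = V_casting * shrinkage_pct / 100
V_shrink = 4703 cm^3 * 4.2 / 100 = 197.5260 cm^3

Answer: 197.5260 cm^3


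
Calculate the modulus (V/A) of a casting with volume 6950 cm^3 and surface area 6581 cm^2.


Formula: Casting Modulus M = V / A
M = 6950 cm^3 / 6581 cm^2 = 1.0561 cm


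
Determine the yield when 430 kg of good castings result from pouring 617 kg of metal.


Formula: Casting Yield = (W_good / W_total) * 100
Yield = (430 kg / 617 kg) * 100 = 69.6921%

Answer: 69.6921%


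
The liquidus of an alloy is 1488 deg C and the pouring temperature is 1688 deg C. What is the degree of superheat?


Formula: Superheat = T_pour - T_melt
Superheat = 1688 - 1488 = 200 deg C

Answer: 200 deg C


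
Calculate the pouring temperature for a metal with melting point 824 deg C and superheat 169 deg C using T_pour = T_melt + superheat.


Formula: T_pour = T_melt + Superheat
T_pour = 824 + 169 = 993 deg C


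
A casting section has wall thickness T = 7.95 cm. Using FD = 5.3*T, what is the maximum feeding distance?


Formula: FD = 5.3 * T  (riser feeding-distance rule)
FD = 5.3 * 7.95 cm = 42.1350 cm

42.1350 cm


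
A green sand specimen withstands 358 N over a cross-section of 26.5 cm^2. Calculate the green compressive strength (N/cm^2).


Formula: Compressive Strength = Force / Area
Strength = 358 N / 26.5 cm^2 = 13.5094 N/cm^2

13.5094 N/cm^2


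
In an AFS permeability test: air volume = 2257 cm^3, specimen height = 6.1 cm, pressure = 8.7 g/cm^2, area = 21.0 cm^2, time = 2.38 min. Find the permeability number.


Formula: Permeability Number P = (V * H) / (p * A * t)
Numerator: V * H = 2257 * 6.1 = 13767.7
Denominator: p * A * t = 8.7 * 21.0 * 2.38 = 434.826
P = 13767.7 / 434.826 = 31.6626

Answer: 31.6626


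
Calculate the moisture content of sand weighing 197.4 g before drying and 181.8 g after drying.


Formula: MC = (W_wet - W_dry) / W_wet * 100
Water mass = 197.4 - 181.8 = 15.6 g
MC = 15.6 / 197.4 * 100 = 7.9027%


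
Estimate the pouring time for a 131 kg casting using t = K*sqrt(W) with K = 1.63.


Formula: t = K * sqrt(W)
sqrt(W) = sqrt(131) = 11.44552
t = 1.63 * 11.44552 = 18.6562 s

Final answer: 18.6562 s


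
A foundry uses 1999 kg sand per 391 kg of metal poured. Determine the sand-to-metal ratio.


Formula: Sand-to-Metal Ratio = W_sand / W_metal
Ratio = 1999 kg / 391 kg = 5.1125

Answer: 5.1125


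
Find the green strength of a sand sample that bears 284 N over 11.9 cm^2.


Formula: Compressive Strength = Force / Area
Strength = 284 N / 11.9 cm^2 = 23.8655 N/cm^2

23.8655 N/cm^2


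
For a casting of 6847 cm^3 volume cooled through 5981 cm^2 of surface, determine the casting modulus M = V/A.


Formula: Casting Modulus M = V / A
M = 6847 cm^3 / 5981 cm^2 = 1.1448 cm

Final answer: 1.1448 cm


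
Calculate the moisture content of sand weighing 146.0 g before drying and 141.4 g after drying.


Formula: MC = (W_wet - W_dry) / W_wet * 100
Water mass = 146.0 - 141.4 = 4.6 g
MC = 4.6 / 146.0 * 100 = 3.1507%

3.1507%


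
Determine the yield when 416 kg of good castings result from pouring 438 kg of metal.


Formula: Casting Yield = (W_good / W_total) * 100
Yield = (416 kg / 438 kg) * 100 = 94.9772%

94.9772%


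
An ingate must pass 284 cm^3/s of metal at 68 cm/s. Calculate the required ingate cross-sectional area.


Formula: A_ingate = Q / v  (continuity equation)
A = 284 cm^3/s / 68 cm/s = 4.1765 cm^2

Final answer: 4.1765 cm^2


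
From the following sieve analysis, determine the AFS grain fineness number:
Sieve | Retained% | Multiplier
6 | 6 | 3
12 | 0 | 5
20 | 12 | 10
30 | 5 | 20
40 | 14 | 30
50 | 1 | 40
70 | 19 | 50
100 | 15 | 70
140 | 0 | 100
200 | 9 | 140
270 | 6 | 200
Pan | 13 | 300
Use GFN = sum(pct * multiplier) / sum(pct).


Formula: GFN = sum(pct * multiplier) / sum(pct)
sum(pct * multiplier) = 9058
sum(pct) = 100
GFN = 9058 / 100 = 90.58

Answer: 90.58


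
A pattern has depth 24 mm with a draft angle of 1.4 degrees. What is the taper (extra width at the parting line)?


Formula: taper = depth * tan(draft_angle)
tan(1.4 deg) = 0.0244395
taper = 24 mm * 0.0244395 = 0.5865 mm


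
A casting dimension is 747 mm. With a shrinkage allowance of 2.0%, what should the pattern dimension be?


Formula: L_pattern = L_casting * (1 + shrinkage_rate/100)
Shrinkage factor = 1 + 2.0/100 = 1.02
L_pattern = 747 mm * 1.02 = 761.9400 mm


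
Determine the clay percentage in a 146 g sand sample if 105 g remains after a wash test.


Formula: Clay% = (W_total - W_washed) / W_total * 100
Clay mass = 146 - 105 = 41 g
Clay% = 41 / 146 * 100 = 28.0822%


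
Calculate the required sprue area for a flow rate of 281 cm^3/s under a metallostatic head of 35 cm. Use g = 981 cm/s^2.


Formula: v = sqrt(2*g*h), A = Q/v
Velocity: v = sqrt(2 * 981 * 35) = sqrt(68670) = 262.0496 cm/s
Sprue area: A = Q / v = 281 / 262.0496 = 1.0723 cm^2


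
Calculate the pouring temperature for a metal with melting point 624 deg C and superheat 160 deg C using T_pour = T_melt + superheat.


Formula: T_pour = T_melt + Superheat
T_pour = 624 + 160 = 784 deg C

784 deg C


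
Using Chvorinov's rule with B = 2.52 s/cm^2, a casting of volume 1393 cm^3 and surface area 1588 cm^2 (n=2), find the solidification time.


Formula: t_s = B * (V/A)^n  (Chvorinov's rule, n=2)
Modulus M = V/A = 1393/1588 = 0.877204 cm
M^2 = 0.877204^2 = 0.769487 cm^2
t_s = 2.52 * 0.769487 = 1.9391 s

1.9391 s


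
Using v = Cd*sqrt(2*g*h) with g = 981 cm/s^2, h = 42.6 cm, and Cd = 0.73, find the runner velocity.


Formula: v = Cd * sqrt(2 * g * h)  (Torricelli with discharge coefficient)
2*g*h = 2 * 981 * 42.6 = 83581.2 cm^2/s^2
sqrt(83581.2) = 289.10413 cm/s
v = 0.73 * 289.10413 = 211.0460 cm/s

Final answer: 211.0460 cm/s


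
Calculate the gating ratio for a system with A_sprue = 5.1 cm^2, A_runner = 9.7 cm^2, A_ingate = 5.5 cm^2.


Sprue:Runner:Ingate = 1 : 9.7/5.1 : 5.5/5.1 = 1:1.90:1.08


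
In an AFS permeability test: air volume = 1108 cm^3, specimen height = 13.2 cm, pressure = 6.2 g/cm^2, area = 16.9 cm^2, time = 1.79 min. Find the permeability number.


Formula: Permeability Number P = (V * H) / (p * A * t)
Numerator: V * H = 1108 * 13.2 = 14625.6
Denominator: p * A * t = 6.2 * 16.9 * 1.79 = 187.5562
P = 14625.6 / 187.5562 = 77.9798

Final answer: 77.9798


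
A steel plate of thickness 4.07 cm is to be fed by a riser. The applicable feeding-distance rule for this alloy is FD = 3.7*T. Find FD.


Formula: FD = 3.7 * T  (riser feeding-distance rule)
FD = 3.7 * 4.07 cm = 15.0590 cm

15.0590 cm


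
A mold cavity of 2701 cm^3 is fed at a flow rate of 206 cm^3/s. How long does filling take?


Formula: t_fill = V_mold / Q_flow
t = 2701 cm^3 / 206 cm^3/s = 13.1117 s

Final answer: 13.1117 s


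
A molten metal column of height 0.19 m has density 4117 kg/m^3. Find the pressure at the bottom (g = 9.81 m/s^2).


Formula: P = rho * g * h
rho * g = 4117 * 9.81 = 40387.77 N/m^3
P = 40387.77 * 0.19 = 7673.6763 Pa

Final answer: 7673.6763 Pa


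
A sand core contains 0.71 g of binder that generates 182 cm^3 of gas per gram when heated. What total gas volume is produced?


Formula: V_gas = W_binder * gas_evolution_rate
V = 0.71 g * 182 cm^3/g = 129.2200 cm^3


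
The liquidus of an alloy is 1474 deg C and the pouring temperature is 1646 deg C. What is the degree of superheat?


Formula: Superheat = T_pour - T_melt
Superheat = 1646 - 1474 = 172 deg C


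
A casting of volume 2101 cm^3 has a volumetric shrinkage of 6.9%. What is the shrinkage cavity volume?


Formula: V_shrink = V_casting * shrinkage_pct / 100
V_shrink = 2101 cm^3 * 6.9 / 100 = 144.9690 cm^3


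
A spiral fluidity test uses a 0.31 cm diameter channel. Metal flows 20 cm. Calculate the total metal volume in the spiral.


Formula: V = pi * (d/2)^2 * L  (cylinder volume)
Radius = 0.31/2 = 0.155 cm
V = pi * 0.155^2 * 20 = 1.5095 cm^3

Answer: 1.5095 cm^3


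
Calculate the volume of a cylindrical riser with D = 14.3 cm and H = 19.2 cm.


Formula: V = pi * (D/2)^2 * H  (cylinder volume)
Radius = D/2 = 14.3/2 = 7.15 cm
V = pi * 7.15^2 * 19.2 = 3083.6366 cm^3

3083.6366 cm^3


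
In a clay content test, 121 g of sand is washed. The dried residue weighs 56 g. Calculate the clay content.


Formula: Clay% = (W_total - W_washed) / W_total * 100
Clay mass = 121 - 56 = 65 g
Clay% = 65 / 121 * 100 = 53.7190%

Final answer: 53.7190%


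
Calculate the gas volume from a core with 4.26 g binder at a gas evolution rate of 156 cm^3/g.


Formula: V_gas = W_binder * gas_evolution_rate
V = 4.26 g * 156 cm^3/g = 664.5600 cm^3

Answer: 664.5600 cm^3


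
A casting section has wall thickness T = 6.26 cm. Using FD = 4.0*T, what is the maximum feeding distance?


Formula: FD = 4.0 * T  (riser feeding-distance rule)
FD = 4.0 * 6.26 cm = 25.0400 cm

Answer: 25.0400 cm


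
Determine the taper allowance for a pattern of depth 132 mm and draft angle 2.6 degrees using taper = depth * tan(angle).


Formula: taper = depth * tan(draft_angle)
tan(2.6 deg) = 0.0454097
taper = 132 mm * 0.0454097 = 5.9941 mm

5.9941 mm


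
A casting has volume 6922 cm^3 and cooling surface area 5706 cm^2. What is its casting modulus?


Formula: Casting Modulus M = V / A
M = 6922 cm^3 / 5706 cm^2 = 1.2131 cm

1.2131 cm


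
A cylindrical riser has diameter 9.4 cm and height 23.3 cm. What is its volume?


Formula: V = pi * (D/2)^2 * H  (cylinder volume)
Radius = D/2 = 9.4/2 = 4.7 cm
V = pi * 4.7^2 * 23.3 = 1616.9683 cm^3


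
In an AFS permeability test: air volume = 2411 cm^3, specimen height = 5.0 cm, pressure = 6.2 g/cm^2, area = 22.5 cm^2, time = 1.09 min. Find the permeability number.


Formula: Permeability Number P = (V * H) / (p * A * t)
Numerator: V * H = 2411 * 5.0 = 12055.0
Denominator: p * A * t = 6.2 * 22.5 * 1.09 = 152.055
P = 12055.0 / 152.055 = 79.2805

Final answer: 79.2805


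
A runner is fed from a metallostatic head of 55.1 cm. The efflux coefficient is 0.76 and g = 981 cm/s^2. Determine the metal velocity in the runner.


Formula: v = Cd * sqrt(2 * g * h)  (Torricelli with discharge coefficient)
2*g*h = 2 * 981 * 55.1 = 108106.2 cm^2/s^2
sqrt(108106.2) = 328.79507 cm/s
v = 0.76 * 328.79507 = 249.8843 cm/s


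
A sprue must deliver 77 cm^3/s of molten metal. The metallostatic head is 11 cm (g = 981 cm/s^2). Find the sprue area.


Formula: v = sqrt(2*g*h), A = Q/v
Velocity: v = sqrt(2 * 981 * 11) = sqrt(21582) = 146.9081 cm/s
Sprue area: A = Q / v = 77 / 146.9081 = 0.5241 cm^2

Answer: 0.5241 cm^2


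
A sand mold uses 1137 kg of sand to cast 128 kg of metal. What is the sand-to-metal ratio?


Formula: Sand-to-Metal Ratio = W_sand / W_metal
Ratio = 1137 kg / 128 kg = 8.8828

8.8828


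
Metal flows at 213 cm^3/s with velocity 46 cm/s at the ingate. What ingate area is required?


Formula: A_ingate = Q / v  (continuity equation)
A = 213 cm^3/s / 46 cm/s = 4.6304 cm^2

Answer: 4.6304 cm^2


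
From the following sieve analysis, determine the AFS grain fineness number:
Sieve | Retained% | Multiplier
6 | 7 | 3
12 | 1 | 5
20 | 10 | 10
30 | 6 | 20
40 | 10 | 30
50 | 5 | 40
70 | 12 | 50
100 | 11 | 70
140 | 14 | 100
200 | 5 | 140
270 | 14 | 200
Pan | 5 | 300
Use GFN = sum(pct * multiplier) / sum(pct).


Formula: GFN = sum(pct * multiplier) / sum(pct)
sum(pct * multiplier) = 8516
sum(pct) = 100
GFN = 8516 / 100 = 85.16


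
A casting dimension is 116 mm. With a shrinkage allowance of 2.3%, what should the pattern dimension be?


Formula: L_pattern = L_casting * (1 + shrinkage_rate/100)
Shrinkage factor = 1 + 2.3/100 = 1.023
L_pattern = 116 mm * 1.023 = 118.6680 mm

118.6680 mm


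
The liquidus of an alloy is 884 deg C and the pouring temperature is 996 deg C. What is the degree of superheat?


Formula: Superheat = T_pour - T_melt
Superheat = 996 - 884 = 112 deg C

Final answer: 112 deg C


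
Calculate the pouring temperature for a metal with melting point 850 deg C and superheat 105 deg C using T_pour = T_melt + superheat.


Formula: T_pour = T_melt + Superheat
T_pour = 850 + 105 = 955 deg C

Final answer: 955 deg C


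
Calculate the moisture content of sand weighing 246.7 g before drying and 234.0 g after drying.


Formula: MC = (W_wet - W_dry) / W_wet * 100
Water mass = 246.7 - 234.0 = 12.7 g
MC = 12.7 / 246.7 * 100 = 5.1480%

5.1480%


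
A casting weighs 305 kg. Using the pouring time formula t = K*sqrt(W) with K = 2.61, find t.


Formula: t = K * sqrt(W)
sqrt(W) = sqrt(305) = 17.46425
t = 2.61 * 17.46425 = 45.5817 s

Answer: 45.5817 s


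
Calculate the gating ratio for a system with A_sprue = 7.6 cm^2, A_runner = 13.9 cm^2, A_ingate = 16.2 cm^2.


Sprue:Runner:Ingate = 1 : 13.9/7.6 : 16.2/7.6 = 1:1.83:2.13

Answer: 1:1.83:2.13


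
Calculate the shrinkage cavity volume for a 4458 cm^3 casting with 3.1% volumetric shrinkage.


Formula: V_shrink = V_casting * shrinkage_pct / 100
V_shrink = 4458 cm^3 * 3.1 / 100 = 138.1980 cm^3


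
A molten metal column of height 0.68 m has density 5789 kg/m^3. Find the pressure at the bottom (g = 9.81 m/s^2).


Formula: P = rho * g * h
rho * g = 5789 * 9.81 = 56790.09 N/m^3
P = 56790.09 * 0.68 = 38617.2612 Pa


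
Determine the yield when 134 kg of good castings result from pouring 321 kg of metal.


Formula: Casting Yield = (W_good / W_total) * 100
Yield = (134 kg / 321 kg) * 100 = 41.7445%


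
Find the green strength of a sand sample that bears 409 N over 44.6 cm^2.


Formula: Compressive Strength = Force / Area
Strength = 409 N / 44.6 cm^2 = 9.1704 N/cm^2

Answer: 9.1704 N/cm^2


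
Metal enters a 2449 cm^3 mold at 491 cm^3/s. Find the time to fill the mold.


Formula: t_fill = V_mold / Q_flow
t = 2449 cm^3 / 491 cm^3/s = 4.9878 s


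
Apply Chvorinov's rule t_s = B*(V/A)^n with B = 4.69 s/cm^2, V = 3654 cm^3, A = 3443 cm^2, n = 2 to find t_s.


Formula: t_s = B * (V/A)^n  (Chvorinov's rule, n=2)
Modulus M = V/A = 3654/3443 = 1.061284 cm
M^2 = 1.061284^2 = 1.126324 cm^2
t_s = 4.69 * 1.126324 = 5.2825 s

5.2825 s


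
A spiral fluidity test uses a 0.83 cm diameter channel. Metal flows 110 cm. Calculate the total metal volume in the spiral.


Formula: V = pi * (d/2)^2 * L  (cylinder volume)
Radius = 0.83/2 = 0.415 cm
V = pi * 0.415^2 * 110 = 59.5167 cm^3

59.5167 cm^3


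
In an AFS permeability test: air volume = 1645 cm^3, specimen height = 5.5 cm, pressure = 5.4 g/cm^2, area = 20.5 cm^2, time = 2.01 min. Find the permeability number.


Formula: Permeability Number P = (V * H) / (p * A * t)
Numerator: V * H = 1645 * 5.5 = 9047.5
Denominator: p * A * t = 5.4 * 20.5 * 2.01 = 222.507
P = 9047.5 / 222.507 = 40.6616

40.6616


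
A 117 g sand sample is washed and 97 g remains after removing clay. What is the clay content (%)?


Formula: Clay% = (W_total - W_washed) / W_total * 100
Clay mass = 117 - 97 = 20 g
Clay% = 20 / 117 * 100 = 17.0940%

17.0940%


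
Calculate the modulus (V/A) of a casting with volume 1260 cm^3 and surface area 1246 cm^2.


Formula: Casting Modulus M = V / A
M = 1260 cm^3 / 1246 cm^2 = 1.0112 cm

Final answer: 1.0112 cm


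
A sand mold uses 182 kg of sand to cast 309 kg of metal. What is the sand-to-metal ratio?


Formula: Sand-to-Metal Ratio = W_sand / W_metal
Ratio = 182 kg / 309 kg = 0.5890

Final answer: 0.5890


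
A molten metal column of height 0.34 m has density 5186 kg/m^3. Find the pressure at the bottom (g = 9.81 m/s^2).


Formula: P = rho * g * h
rho * g = 5186 * 9.81 = 50874.66 N/m^3
P = 50874.66 * 0.34 = 17297.3844 Pa

Answer: 17297.3844 Pa


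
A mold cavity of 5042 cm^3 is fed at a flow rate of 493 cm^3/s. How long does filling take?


Formula: t_fill = V_mold / Q_flow
t = 5042 cm^3 / 493 cm^3/s = 10.2272 s

Final answer: 10.2272 s


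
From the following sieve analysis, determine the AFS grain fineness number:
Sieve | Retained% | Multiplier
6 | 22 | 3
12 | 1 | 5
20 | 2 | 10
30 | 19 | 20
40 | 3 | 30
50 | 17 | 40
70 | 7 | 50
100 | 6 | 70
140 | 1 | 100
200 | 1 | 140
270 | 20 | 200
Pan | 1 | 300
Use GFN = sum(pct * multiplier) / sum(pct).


Formula: GFN = sum(pct * multiplier) / sum(pct)
sum(pct * multiplier) = 6551
sum(pct) = 100
GFN = 6551 / 100 = 65.51

65.51


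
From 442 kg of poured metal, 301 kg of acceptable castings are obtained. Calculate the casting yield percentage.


Formula: Casting Yield = (W_good / W_total) * 100
Yield = (301 kg / 442 kg) * 100 = 68.0995%

Final answer: 68.0995%


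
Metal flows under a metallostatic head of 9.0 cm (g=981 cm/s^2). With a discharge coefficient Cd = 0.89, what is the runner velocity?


Formula: v = Cd * sqrt(2 * g * h)  (Torricelli with discharge coefficient)
2*g*h = 2 * 981 * 9.0 = 17658.0 cm^2/s^2
sqrt(17658.0) = 132.88341 cm/s
v = 0.89 * 132.88341 = 118.2662 cm/s


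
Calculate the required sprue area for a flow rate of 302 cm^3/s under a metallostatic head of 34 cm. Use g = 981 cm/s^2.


Formula: v = sqrt(2*g*h), A = Q/v
Velocity: v = sqrt(2 * 981 * 34) = sqrt(66708) = 258.2789 cm/s
Sprue area: A = Q / v = 302 / 258.2789 = 1.1693 cm^2

Answer: 1.1693 cm^2


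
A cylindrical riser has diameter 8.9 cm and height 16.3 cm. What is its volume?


Formula: V = pi * (D/2)^2 * H  (cylinder volume)
Radius = D/2 = 8.9/2 = 4.45 cm
V = pi * 4.45^2 * 16.3 = 1014.0456 cm^3

Final answer: 1014.0456 cm^3


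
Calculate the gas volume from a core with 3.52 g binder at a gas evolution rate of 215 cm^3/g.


Formula: V_gas = W_binder * gas_evolution_rate
V = 3.52 g * 215 cm^3/g = 756.8000 cm^3

Answer: 756.8000 cm^3


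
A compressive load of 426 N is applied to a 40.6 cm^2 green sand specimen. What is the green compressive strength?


Formula: Compressive Strength = Force / Area
Strength = 426 N / 40.6 cm^2 = 10.4926 N/cm^2

10.4926 N/cm^2


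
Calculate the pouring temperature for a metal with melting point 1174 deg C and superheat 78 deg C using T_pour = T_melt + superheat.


Formula: T_pour = T_melt + Superheat
T_pour = 1174 + 78 = 1252 deg C

Final answer: 1252 deg C


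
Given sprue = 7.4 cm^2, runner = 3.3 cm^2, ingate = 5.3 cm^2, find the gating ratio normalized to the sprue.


Sprue:Runner:Ingate = 1 : 3.3/7.4 : 5.3/7.4 = 1:0.45:0.72

1:0.45:0.72


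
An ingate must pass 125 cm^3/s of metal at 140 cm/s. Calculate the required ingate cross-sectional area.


Formula: A_ingate = Q / v  (continuity equation)
A = 125 cm^3/s / 140 cm/s = 0.8929 cm^2

0.8929 cm^2


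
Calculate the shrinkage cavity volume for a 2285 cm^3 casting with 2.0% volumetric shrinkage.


Formula: V_shrink = V_casting * shrinkage_pct / 100
V_shrink = 2285 cm^3 * 2.0 / 100 = 45.7000 cm^3

45.7000 cm^3


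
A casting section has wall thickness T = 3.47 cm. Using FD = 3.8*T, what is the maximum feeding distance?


Formula: FD = 3.8 * T  (riser feeding-distance rule)
FD = 3.8 * 3.47 cm = 13.1860 cm

Final answer: 13.1860 cm


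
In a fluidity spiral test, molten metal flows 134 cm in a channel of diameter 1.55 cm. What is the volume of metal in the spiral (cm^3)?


Formula: V = pi * (d/2)^2 * L  (cylinder volume)
Radius = 1.55/2 = 0.775 cm
V = pi * 0.775^2 * 134 = 252.8472 cm^3

Answer: 252.8472 cm^3


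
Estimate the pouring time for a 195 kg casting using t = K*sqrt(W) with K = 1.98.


Formula: t = K * sqrt(W)
sqrt(W) = sqrt(195) = 13.96424
t = 1.98 * 13.96424 = 27.6492 s

Answer: 27.6492 s


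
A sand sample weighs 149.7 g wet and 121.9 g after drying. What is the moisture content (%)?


Formula: MC = (W_wet - W_dry) / W_wet * 100
Water mass = 149.7 - 121.9 = 27.8 g
MC = 27.8 / 149.7 * 100 = 18.5705%

18.5705%


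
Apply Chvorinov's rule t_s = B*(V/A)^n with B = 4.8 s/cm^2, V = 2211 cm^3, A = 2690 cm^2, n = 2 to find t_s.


Formula: t_s = B * (V/A)^n  (Chvorinov's rule, n=2)
Modulus M = V/A = 2211/2690 = 0.821933 cm
M^2 = 0.821933^2 = 0.675574 cm^2
t_s = 4.8 * 0.675574 = 3.2428 s

3.2428 s


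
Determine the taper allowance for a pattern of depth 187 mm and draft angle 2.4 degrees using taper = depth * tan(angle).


Formula: taper = depth * tan(draft_angle)
tan(2.4 deg) = 0.0419124
taper = 187 mm * 0.0419124 = 7.8376 mm

7.8376 mm


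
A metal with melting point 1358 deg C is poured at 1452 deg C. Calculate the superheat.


Formula: Superheat = T_pour - T_melt
Superheat = 1452 - 1358 = 94 deg C

Final answer: 94 deg C


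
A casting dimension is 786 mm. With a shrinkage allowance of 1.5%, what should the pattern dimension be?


Formula: L_pattern = L_casting * (1 + shrinkage_rate/100)
Shrinkage factor = 1 + 1.5/100 = 1.015
L_pattern = 786 mm * 1.015 = 797.7900 mm

Answer: 797.7900 mm


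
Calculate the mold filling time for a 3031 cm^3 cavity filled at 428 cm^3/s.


Formula: t_fill = V_mold / Q_flow
t = 3031 cm^3 / 428 cm^3/s = 7.0818 s

Answer: 7.0818 s


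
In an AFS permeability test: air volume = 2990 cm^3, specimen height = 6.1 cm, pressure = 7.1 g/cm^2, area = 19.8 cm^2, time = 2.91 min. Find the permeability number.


Formula: Permeability Number P = (V * H) / (p * A * t)
Numerator: V * H = 2990 * 6.1 = 18239.0
Denominator: p * A * t = 7.1 * 19.8 * 2.91 = 409.0878
P = 18239.0 / 409.0878 = 44.5846

Final answer: 44.5846


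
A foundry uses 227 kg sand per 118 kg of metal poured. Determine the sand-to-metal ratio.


Formula: Sand-to-Metal Ratio = W_sand / W_metal
Ratio = 227 kg / 118 kg = 1.9237

Answer: 1.9237


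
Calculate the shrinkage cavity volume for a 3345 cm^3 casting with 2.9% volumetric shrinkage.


Formula: V_shrink = V_casting * shrinkage_pct / 100
V_shrink = 3345 cm^3 * 2.9 / 100 = 97.0050 cm^3

Final answer: 97.0050 cm^3


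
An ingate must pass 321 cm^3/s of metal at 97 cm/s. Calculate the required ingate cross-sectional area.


Formula: A_ingate = Q / v  (continuity equation)
A = 321 cm^3/s / 97 cm/s = 3.3093 cm^2

Final answer: 3.3093 cm^2


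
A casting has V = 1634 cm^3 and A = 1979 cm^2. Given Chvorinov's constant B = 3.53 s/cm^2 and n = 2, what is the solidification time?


Formula: t_s = B * (V/A)^n  (Chvorinov's rule, n=2)
Modulus M = V/A = 1634/1979 = 0.825670 cm
M^2 = 0.825670^2 = 0.681731 cm^2
t_s = 3.53 * 0.681731 = 2.4065 s


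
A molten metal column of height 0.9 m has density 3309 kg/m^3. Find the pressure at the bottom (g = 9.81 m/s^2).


Formula: P = rho * g * h
rho * g = 3309 * 9.81 = 32461.29 N/m^3
P = 32461.29 * 0.9 = 29215.1610 Pa

29215.1610 Pa


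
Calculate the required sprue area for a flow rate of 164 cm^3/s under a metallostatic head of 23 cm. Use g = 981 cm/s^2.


Formula: v = sqrt(2*g*h), A = Q/v
Velocity: v = sqrt(2 * 981 * 23) = sqrt(45126) = 212.4288 cm/s
Sprue area: A = Q / v = 164 / 212.4288 = 0.7720 cm^2

Final answer: 0.7720 cm^2


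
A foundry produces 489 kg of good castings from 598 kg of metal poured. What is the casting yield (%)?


Formula: Casting Yield = (W_good / W_total) * 100
Yield = (489 kg / 598 kg) * 100 = 81.7726%


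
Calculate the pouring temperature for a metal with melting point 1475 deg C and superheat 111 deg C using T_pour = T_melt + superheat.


Formula: T_pour = T_melt + Superheat
T_pour = 1475 + 111 = 1586 deg C


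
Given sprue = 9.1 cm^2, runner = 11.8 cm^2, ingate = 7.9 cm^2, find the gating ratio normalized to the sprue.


Sprue:Runner:Ingate = 1 : 11.8/9.1 : 7.9/9.1 = 1:1.30:0.87


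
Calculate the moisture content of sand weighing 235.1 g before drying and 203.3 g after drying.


Formula: MC = (W_wet - W_dry) / W_wet * 100
Water mass = 235.1 - 203.3 = 31.8 g
MC = 31.8 / 235.1 * 100 = 13.5262%

Final answer: 13.5262%


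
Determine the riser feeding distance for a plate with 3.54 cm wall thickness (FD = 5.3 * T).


Formula: FD = 5.3 * T  (riser feeding-distance rule)
FD = 5.3 * 3.54 cm = 18.7620 cm

18.7620 cm


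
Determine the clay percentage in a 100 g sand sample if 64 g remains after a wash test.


Formula: Clay% = (W_total - W_washed) / W_total * 100
Clay mass = 100 - 64 = 36 g
Clay% = 36 / 100 * 100 = 36.0000%

36.0000%


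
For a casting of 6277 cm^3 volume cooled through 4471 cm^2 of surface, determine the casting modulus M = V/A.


Formula: Casting Modulus M = V / A
M = 6277 cm^3 / 4471 cm^2 = 1.4039 cm

1.4039 cm


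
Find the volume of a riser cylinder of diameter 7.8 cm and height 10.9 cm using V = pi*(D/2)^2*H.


Formula: V = pi * (D/2)^2 * H  (cylinder volume)
Radius = D/2 = 7.8/2 = 3.9 cm
V = pi * 3.9^2 * 10.9 = 520.8415 cm^3

Answer: 520.8415 cm^3


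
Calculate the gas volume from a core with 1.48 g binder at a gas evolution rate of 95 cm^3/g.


Formula: V_gas = W_binder * gas_evolution_rate
V = 1.48 g * 95 cm^3/g = 140.6000 cm^3

Final answer: 140.6000 cm^3


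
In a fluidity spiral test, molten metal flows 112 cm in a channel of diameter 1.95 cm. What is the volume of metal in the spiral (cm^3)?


Formula: V = pi * (d/2)^2 * L  (cylinder volume)
Radius = 1.95/2 = 0.975 cm
V = pi * 0.975^2 * 112 = 334.4854 cm^3

Final answer: 334.4854 cm^3


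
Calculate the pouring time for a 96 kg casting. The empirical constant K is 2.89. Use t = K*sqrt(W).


Formula: t = K * sqrt(W)
sqrt(W) = sqrt(96) = 9.79796
t = 2.89 * 9.79796 = 28.3161 s


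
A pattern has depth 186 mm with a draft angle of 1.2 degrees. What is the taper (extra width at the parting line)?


Formula: taper = depth * tan(draft_angle)
tan(1.2 deg) = 0.0209470
taper = 186 mm * 0.0209470 = 3.8961 mm


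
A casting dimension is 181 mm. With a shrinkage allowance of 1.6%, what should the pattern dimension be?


Formula: L_pattern = L_casting * (1 + shrinkage_rate/100)
Shrinkage factor = 1 + 1.6/100 = 1.016
L_pattern = 181 mm * 1.016 = 183.8960 mm


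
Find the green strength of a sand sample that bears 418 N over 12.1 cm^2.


Formula: Compressive Strength = Force / Area
Strength = 418 N / 12.1 cm^2 = 34.5455 N/cm^2

Answer: 34.5455 N/cm^2


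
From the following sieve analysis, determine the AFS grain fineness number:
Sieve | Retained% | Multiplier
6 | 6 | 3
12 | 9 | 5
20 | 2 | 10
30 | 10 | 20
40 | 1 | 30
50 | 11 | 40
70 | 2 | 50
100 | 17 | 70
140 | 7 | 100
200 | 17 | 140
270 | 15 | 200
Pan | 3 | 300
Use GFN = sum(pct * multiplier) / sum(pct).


Formula: GFN = sum(pct * multiplier) / sum(pct)
sum(pct * multiplier) = 9023
sum(pct) = 100
GFN = 9023 / 100 = 90.23

Final answer: 90.23


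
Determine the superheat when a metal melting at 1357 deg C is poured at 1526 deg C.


Formula: Superheat = T_pour - T_melt
Superheat = 1526 - 1357 = 169 deg C

169 deg C


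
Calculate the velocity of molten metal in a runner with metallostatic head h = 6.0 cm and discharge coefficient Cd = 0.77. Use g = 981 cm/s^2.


Formula: v = Cd * sqrt(2 * g * h)  (Torricelli with discharge coefficient)
2*g*h = 2 * 981 * 6.0 = 11772.0 cm^2/s^2
sqrt(11772.0) = 108.49885 cm/s
v = 0.77 * 108.49885 = 83.5441 cm/s

Final answer: 83.5441 cm/s


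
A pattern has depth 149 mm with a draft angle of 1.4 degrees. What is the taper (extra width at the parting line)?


Formula: taper = depth * tan(draft_angle)
tan(1.4 deg) = 0.0244395
taper = 149 mm * 0.0244395 = 3.6415 mm

3.6415 mm


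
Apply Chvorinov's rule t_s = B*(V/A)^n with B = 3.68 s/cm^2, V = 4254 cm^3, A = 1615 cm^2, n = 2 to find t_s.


Formula: t_s = B * (V/A)^n  (Chvorinov's rule, n=2)
Modulus M = V/A = 4254/1615 = 2.634056 cm
M^2 = 2.634056^2 = 6.938251 cm^2
t_s = 3.68 * 6.938251 = 25.5328 s

Answer: 25.5328 s


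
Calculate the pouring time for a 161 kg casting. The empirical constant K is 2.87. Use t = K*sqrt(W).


Formula: t = K * sqrt(W)
sqrt(W) = sqrt(161) = 12.68858
t = 2.87 * 12.68858 = 36.4162 s

Final answer: 36.4162 s


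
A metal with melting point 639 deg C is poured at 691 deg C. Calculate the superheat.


Formula: Superheat = T_pour - T_melt
Superheat = 691 - 639 = 52 deg C

Final answer: 52 deg C


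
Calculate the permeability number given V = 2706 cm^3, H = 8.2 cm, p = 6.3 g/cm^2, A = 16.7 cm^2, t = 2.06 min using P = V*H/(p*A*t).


Formula: Permeability Number P = (V * H) / (p * A * t)
Numerator: V * H = 2706 * 8.2 = 22189.2
Denominator: p * A * t = 6.3 * 16.7 * 2.06 = 216.7326
P = 22189.2 / 216.7326 = 102.3805


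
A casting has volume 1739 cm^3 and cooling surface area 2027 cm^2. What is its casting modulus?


Formula: Casting Modulus M = V / A
M = 1739 cm^3 / 2027 cm^2 = 0.8579 cm

0.8579 cm


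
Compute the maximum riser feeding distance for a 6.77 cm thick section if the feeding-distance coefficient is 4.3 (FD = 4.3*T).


Formula: FD = 4.3 * T  (riser feeding-distance rule)
FD = 4.3 * 6.77 cm = 29.1110 cm


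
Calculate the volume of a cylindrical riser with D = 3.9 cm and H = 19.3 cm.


Formula: V = pi * (D/2)^2 * H  (cylinder volume)
Radius = D/2 = 3.9/2 = 1.95 cm
V = pi * 1.95^2 * 19.3 = 230.5560 cm^3

230.5560 cm^3


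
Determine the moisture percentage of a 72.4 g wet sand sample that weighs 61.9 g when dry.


Formula: MC = (W_wet - W_dry) / W_wet * 100
Water mass = 72.4 - 61.9 = 10.5 g
MC = 10.5 / 72.4 * 100 = 14.5028%

Answer: 14.5028%


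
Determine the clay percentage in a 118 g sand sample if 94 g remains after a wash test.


Formula: Clay% = (W_total - W_washed) / W_total * 100
Clay mass = 118 - 94 = 24 g
Clay% = 24 / 118 * 100 = 20.3390%


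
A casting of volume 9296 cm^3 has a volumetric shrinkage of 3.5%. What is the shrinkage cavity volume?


Formula: V_shrink = V_casting * shrinkage_pct / 100
V_shrink = 9296 cm^3 * 3.5 / 100 = 325.3600 cm^3

Final answer: 325.3600 cm^3


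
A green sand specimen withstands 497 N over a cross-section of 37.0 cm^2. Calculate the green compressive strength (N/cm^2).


Formula: Compressive Strength = Force / Area
Strength = 497 N / 37.0 cm^2 = 13.4324 N/cm^2

13.4324 N/cm^2


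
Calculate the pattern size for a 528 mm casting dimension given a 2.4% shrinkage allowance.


Formula: L_pattern = L_casting * (1 + shrinkage_rate/100)
Shrinkage factor = 1 + 2.4/100 = 1.024
L_pattern = 528 mm * 1.024 = 540.6720 mm

Final answer: 540.6720 mm


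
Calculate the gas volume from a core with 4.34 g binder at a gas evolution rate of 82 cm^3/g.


Formula: V_gas = W_binder * gas_evolution_rate
V = 4.34 g * 82 cm^3/g = 355.8800 cm^3

355.8800 cm^3


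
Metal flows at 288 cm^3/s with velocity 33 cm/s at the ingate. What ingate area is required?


Formula: A_ingate = Q / v  (continuity equation)
A = 288 cm^3/s / 33 cm/s = 8.7273 cm^2

8.7273 cm^2


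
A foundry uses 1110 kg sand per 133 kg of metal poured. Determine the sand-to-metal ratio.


Formula: Sand-to-Metal Ratio = W_sand / W_metal
Ratio = 1110 kg / 133 kg = 8.3459

Answer: 8.3459


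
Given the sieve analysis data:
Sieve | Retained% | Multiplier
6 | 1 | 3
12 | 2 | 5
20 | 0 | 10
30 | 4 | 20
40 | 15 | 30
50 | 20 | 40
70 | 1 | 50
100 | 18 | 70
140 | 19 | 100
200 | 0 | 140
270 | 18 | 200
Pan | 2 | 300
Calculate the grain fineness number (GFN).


Formula: GFN = sum(pct * multiplier) / sum(pct)
sum(pct * multiplier) = 8753
sum(pct) = 100
GFN = 8753 / 100 = 87.53

87.53


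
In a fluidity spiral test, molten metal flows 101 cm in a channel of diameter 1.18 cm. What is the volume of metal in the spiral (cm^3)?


Formula: V = pi * (d/2)^2 * L  (cylinder volume)
Radius = 1.18/2 = 0.59 cm
V = pi * 0.59^2 * 101 = 110.4524 cm^3

Final answer: 110.4524 cm^3


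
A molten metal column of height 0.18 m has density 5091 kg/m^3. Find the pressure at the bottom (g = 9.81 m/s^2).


Formula: P = rho * g * h
rho * g = 5091 * 9.81 = 49942.71 N/m^3
P = 49942.71 * 0.18 = 8989.6878 Pa

8989.6878 Pa


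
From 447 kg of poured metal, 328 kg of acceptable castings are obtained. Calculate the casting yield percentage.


Formula: Casting Yield = (W_good / W_total) * 100
Yield = (328 kg / 447 kg) * 100 = 73.3781%


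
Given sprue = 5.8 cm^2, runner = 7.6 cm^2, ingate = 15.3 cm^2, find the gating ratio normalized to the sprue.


Sprue:Runner:Ingate = 1 : 7.6/5.8 : 15.3/5.8 = 1:1.31:2.64

Answer: 1:1.31:2.64


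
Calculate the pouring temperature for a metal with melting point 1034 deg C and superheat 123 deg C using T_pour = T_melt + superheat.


Formula: T_pour = T_melt + Superheat
T_pour = 1034 + 123 = 1157 deg C


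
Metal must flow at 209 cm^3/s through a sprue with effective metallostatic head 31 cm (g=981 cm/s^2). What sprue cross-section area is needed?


Formula: v = sqrt(2*g*h), A = Q/v
Velocity: v = sqrt(2 * 981 * 31) = sqrt(60822) = 246.6212 cm/s
Sprue area: A = Q / v = 209 / 246.6212 = 0.8475 cm^2

Final answer: 0.8475 cm^2


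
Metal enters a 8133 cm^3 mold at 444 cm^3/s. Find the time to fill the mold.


Formula: t_fill = V_mold / Q_flow
t = 8133 cm^3 / 444 cm^3/s = 18.3176 s

Final answer: 18.3176 s


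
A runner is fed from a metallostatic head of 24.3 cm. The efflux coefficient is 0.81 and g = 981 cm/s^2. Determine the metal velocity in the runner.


Formula: v = Cd * sqrt(2 * g * h)  (Torricelli with discharge coefficient)
2*g*h = 2 * 981 * 24.3 = 47676.6 cm^2/s^2
sqrt(47676.6) = 218.34972 cm/s
v = 0.81 * 218.34972 = 176.8633 cm/s


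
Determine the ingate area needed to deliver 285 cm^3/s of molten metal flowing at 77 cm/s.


Formula: A_ingate = Q / v  (continuity equation)
A = 285 cm^3/s / 77 cm/s = 3.7013 cm^2

Final answer: 3.7013 cm^2


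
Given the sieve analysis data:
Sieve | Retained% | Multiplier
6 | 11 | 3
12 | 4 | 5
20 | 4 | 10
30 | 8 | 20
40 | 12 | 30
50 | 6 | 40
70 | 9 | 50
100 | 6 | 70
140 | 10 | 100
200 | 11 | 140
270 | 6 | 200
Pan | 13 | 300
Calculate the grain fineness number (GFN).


Formula: GFN = sum(pct * multiplier) / sum(pct)
sum(pct * multiplier) = 9363
sum(pct) = 100
GFN = 9363 / 100 = 93.63

Answer: 93.63


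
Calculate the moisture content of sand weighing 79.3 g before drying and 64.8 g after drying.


Formula: MC = (W_wet - W_dry) / W_wet * 100
Water mass = 79.3 - 64.8 = 14.5 g
MC = 14.5 / 79.3 * 100 = 18.2850%

18.2850%
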